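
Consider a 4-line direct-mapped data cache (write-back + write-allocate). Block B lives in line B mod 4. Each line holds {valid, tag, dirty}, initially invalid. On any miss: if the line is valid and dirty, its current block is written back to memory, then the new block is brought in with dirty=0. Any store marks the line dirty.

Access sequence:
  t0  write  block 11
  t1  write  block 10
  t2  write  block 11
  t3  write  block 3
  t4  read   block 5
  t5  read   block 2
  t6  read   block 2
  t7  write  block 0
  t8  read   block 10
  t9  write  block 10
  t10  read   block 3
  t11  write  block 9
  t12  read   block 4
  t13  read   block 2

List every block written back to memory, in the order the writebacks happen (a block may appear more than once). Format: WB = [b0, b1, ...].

WB = [11, 10, 0, 10]

  0 | W B11 → L3 miss [D]
  1 | W B10 → L2 miss [D]
  2 | W B11 → L3 hit [D]
  3 | W B3 → L3 miss wb→B11 [D]
  4 | R B5 → L1 miss [-]
  5 | R B2 → L2 miss wb→B10 [-]
  6 | R B2 → L2 hit [-]
  7 | W B0 → L0 miss [D]
  8 | R B10 → L2 miss [-]
  9 | W B10 → L2 hit [D]
  10 | R B3 → L3 hit [D]
  11 | W B9 → L1 miss [D]
  12 | R B4 → L0 miss wb→B0 [-]
  13 | R B2 → L2 miss wb→B10 [-]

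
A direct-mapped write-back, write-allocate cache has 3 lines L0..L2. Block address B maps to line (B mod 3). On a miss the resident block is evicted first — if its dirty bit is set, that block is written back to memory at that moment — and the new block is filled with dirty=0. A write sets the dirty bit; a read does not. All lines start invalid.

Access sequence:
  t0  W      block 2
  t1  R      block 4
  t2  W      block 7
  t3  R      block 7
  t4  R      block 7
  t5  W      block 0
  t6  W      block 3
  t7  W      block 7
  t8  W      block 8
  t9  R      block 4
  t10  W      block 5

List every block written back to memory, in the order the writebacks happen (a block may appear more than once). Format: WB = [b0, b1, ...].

  0 | W B2 → L2 miss [D]
  1 | R B4 → L1 miss [-]
  2 | W B7 → L1 miss [D]
  3 | R B7 → L1 hit [D]
  4 | R B7 → L1 hit [D]
  5 | W B0 → L0 miss [D]
  6 | W B3 → L0 miss wb→B0 [D]
  7 | W B7 → L1 hit [D]
  8 | W B8 → L2 miss wb→B2 [D]
  9 | R B4 → L1 miss wb→B7 [-]
  10 | W B5 → L2 miss wb→B8 [D]

WB = [0, 2, 7, 8]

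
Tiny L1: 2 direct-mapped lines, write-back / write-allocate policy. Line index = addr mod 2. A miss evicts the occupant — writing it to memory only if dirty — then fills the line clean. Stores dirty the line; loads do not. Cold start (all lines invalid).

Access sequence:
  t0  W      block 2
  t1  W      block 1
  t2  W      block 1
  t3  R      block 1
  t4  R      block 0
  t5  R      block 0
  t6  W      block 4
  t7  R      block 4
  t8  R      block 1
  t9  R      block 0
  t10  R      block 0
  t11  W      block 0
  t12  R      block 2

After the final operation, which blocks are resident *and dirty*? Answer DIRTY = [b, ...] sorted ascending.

DIRTY = [1]

0: W B2 → L0 miss [D]
1: W B1 → L1 miss [D]
2: W B1 → L1 hit [D]
3: R B1 → L1 hit [D]
4: R B0 → L0 miss wb→B2 [-]
5: R B0 → L0 hit [-]
6: W B4 → L0 miss [D]
7: R B4 → L0 hit [D]
8: R B1 → L1 hit [D]
9: R B0 → L0 miss wb→B4 [-]
10: R B0 → L0 hit [-]
11: W B0 → L0 hit [D]
12: R B2 → L0 miss wb→B0 [-]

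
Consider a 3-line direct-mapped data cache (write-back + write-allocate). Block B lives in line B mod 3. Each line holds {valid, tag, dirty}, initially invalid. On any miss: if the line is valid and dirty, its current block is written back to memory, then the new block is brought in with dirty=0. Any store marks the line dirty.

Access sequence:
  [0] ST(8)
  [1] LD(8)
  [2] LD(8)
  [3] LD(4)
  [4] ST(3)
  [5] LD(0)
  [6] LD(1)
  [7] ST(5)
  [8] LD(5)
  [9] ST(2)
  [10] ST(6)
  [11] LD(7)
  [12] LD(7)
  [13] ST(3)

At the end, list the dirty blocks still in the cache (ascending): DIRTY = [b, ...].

0: W B8 -> L2 miss  d=D]
1: R B8 -> L2 hit  d=D]
2: R B8 -> L2 hit  d=D]
3: R B4 -> L1 miss  d=-]
4: W B3 -> L0 miss  d=D]
5: R B0 -> L0 miss wb->B3  d=-]
6: R B1 -> L1 miss  d=-]
7: W B5 -> L2 miss wb->B8  d=D]
8: R B5 -> L2 hit  d=D]
9: W B2 -> L2 miss wb->B5  d=D]
10: W B6 -> L0 miss  d=D]
11: R B7 -> L1 miss  d=-]
12: R B7 -> L1 hit  d=-]
13: W B3 -> L0 miss wb->B6  d=D]

DIRTY = [2, 3]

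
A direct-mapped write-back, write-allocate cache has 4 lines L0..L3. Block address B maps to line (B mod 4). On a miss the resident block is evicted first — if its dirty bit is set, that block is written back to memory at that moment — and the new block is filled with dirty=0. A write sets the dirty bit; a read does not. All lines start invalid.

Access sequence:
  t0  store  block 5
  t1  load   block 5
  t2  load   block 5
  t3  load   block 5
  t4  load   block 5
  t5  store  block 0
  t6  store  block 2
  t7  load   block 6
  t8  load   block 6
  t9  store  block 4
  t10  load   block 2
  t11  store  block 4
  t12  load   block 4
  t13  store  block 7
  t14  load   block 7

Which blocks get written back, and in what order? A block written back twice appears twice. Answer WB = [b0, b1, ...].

WB = [2, 0]

0: W B5 -> L1 miss  d=D]
1: R B5 -> L1 hit  d=D]
2: R B5 -> L1 hit  d=D]
3: R B5 -> L1 hit  d=D]
4: R B5 -> L1 hit  d=D]
5: W B0 -> L0 miss  d=D]
6: W B2 -> L2 miss  d=D]
7: R B6 -> L2 miss wb->B2  d=-]
8: R B6 -> L2 hit  d=-]
9: W B4 -> L0 miss wb->B0  d=D]
10: R B2 -> L2 miss  d=-]
11: W B4 -> L0 hit  d=D]
12: R B4 -> L0 hit  d=D]
13: W B7 -> L3 miss  d=D]
14: R B7 -> L3 hit  d=D]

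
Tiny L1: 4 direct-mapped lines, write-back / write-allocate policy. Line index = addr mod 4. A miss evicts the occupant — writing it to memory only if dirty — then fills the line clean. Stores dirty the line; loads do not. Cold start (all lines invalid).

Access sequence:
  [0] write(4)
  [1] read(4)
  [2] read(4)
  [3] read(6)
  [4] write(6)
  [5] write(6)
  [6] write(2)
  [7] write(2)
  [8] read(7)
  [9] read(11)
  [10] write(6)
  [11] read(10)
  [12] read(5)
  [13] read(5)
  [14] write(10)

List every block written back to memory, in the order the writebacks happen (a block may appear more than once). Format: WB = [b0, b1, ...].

  0 | W B4 → L0 miss [D]
  1 | R B4 → L0 hit [D]
  2 | R B4 → L0 hit [D]
  3 | R B6 → L2 miss [-]
  4 | W B6 → L2 hit [D]
  5 | W B6 → L2 hit [D]
  6 | W B2 → L2 miss wb→B6 [D]
  7 | W B2 → L2 hit [D]
  8 | R B7 → L3 miss [-]
  9 | R B11 → L3 miss [-]
  10 | W B6 → L2 miss wb→B2 [D]
  11 | R B10 → L2 miss wb→B6 [-]
  12 | R B5 → L1 miss [-]
  13 | R B5 → L1 hit [-]
  14 | W B10 → L2 hit [D]

WB = [6, 2, 6]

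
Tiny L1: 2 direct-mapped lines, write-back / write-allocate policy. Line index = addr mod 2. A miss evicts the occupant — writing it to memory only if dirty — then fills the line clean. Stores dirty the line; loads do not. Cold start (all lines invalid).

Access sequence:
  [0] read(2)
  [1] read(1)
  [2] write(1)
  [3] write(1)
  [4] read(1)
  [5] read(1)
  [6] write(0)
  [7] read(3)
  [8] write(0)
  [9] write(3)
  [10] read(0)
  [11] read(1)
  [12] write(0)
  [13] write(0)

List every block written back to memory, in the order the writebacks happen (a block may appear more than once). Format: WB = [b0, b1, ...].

0: R B2 -> L0 miss  d=-]
1: R B1 -> L1 miss  d=-]
2: W B1 -> L1 hit  d=D]
3: W B1 -> L1 hit  d=D]
4: R B1 -> L1 hit  d=D]
5: R B1 -> L1 hit  d=D]
6: W B0 -> L0 miss  d=D]
7: R B3 -> L1 miss wb->B1  d=-]
8: W B0 -> L0 hit  d=D]
9: W B3 -> L1 hit  d=D]
10: R B0 -> L0 hit  d=D]
11: R B1 -> L1 miss wb->B3  d=-]
12: W B0 -> L0 hit  d=D]
13: W B0 -> L0 hit  d=D]

WB = [1, 3]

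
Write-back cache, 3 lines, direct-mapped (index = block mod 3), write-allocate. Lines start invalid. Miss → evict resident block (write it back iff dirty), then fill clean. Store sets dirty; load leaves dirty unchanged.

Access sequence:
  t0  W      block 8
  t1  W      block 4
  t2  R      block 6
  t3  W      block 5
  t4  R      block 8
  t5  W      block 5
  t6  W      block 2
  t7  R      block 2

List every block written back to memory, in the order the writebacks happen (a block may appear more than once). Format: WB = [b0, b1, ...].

WB = [8, 5, 5]

0: W B8 -> L2 miss  d=D]
1: W B4 -> L1 miss  d=D]
2: R B6 -> L0 miss  d=-]
3: W B5 -> L2 miss wb->B8  d=D]
4: R B8 -> L2 miss wb->B5  d=-]
5: W B5 -> L2 miss  d=D]
6: W B2 -> L2 miss wb->B5  d=D]
7: R B2 -> L2 hit  d=D]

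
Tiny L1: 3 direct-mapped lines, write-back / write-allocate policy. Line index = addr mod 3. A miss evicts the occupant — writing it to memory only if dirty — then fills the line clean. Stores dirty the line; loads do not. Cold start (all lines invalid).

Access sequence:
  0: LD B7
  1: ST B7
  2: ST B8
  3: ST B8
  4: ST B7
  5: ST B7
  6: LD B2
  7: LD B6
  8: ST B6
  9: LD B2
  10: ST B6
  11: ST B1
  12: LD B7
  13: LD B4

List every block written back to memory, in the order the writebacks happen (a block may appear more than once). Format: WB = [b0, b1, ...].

WB = [8, 7, 1]

  0 | R B7 → L1 miss [-]
  1 | W B7 → L1 hit [D]
  2 | W B8 → L2 miss [D]
  3 | W B8 → L2 hit [D]
  4 | W B7 → L1 hit [D]
  5 | W B7 → L1 hit [D]
  6 | R B2 → L2 miss wb→B8 [-]
  7 | R B6 → L0 miss [-]
  8 | W B6 → L0 hit [D]
  9 | R B2 → L2 hit [-]
  10 | W B6 → L0 hit [D]
  11 | W B1 → L1 miss wb→B7 [D]
  12 | R B7 → L1 miss wb→B1 [-]
  13 | R B4 → L1 miss [-]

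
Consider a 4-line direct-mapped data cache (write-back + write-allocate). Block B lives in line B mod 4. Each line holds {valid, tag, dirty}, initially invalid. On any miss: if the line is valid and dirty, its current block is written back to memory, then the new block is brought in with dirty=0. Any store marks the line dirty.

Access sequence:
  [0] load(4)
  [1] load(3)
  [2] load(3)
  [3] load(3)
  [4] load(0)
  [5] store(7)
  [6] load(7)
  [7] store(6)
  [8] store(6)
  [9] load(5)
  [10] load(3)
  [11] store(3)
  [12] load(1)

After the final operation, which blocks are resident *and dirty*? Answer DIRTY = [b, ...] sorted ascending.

DIRTY = [3, 6]

  0 | R B4 → L0 miss [-]
  1 | R B3 → L3 miss [-]
  2 | R B3 → L3 hit [-]
  3 | R B3 → L3 hit [-]
  4 | R B0 → L0 miss [-]
  5 | W B7 → L3 miss [D]
  6 | R B7 → L3 hit [D]
  7 | W B6 → L2 miss [D]
  8 | W B6 → L2 hit [D]
  9 | R B5 → L1 miss [-]
  10 | R B3 → L3 miss wb→B7 [-]
  11 | W B3 → L3 hit [D]
  12 | R B1 → L1 miss [-]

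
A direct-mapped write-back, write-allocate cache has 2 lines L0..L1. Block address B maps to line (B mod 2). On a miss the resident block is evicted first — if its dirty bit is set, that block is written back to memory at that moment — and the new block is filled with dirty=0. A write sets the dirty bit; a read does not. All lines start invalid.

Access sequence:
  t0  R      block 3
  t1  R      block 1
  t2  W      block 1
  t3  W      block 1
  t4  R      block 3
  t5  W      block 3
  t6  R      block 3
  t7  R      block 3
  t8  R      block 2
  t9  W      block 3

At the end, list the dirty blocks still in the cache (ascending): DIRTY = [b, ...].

DIRTY = [3]

0: R B3 → L1 miss [-]
1: R B1 → L1 miss [-]
2: W B1 → L1 hit [D]
3: W B1 → L1 hit [D]
4: R B3 → L1 miss wb→B1 [-]
5: W B3 → L1 hit [D]
6: R B3 → L1 hit [D]
7: R B3 → L1 hit [D]
8: R B2 → L0 miss [-]
9: W B3 → L1 hit [D]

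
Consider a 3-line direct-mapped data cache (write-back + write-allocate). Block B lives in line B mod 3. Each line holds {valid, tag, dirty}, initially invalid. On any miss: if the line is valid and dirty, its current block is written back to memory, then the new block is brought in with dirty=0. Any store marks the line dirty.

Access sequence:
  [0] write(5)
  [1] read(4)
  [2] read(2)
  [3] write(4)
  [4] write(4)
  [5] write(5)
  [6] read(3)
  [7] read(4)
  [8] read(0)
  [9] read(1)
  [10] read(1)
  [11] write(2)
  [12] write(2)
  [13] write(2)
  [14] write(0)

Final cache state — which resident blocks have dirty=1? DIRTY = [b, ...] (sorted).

DIRTY = [0, 2]

0: W B5 -> L2 miss  d=D]
1: R B4 -> L1 miss  d=-]
2: R B2 -> L2 miss wb->B5  d=-]
3: W B4 -> L1 hit  d=D]
4: W B4 -> L1 hit  d=D]
5: W B5 -> L2 miss  d=D]
6: R B3 -> L0 miss  d=-]
7: R B4 -> L1 hit  d=D]
8: R B0 -> L0 miss  d=-]
9: R B1 -> L1 miss wb->B4  d=-]
10: R B1 -> L1 hit  d=-]
11: W B2 -> L2 miss wb->B5  d=D]
12: W B2 -> L2 hit  d=D]
13: W B2 -> L2 hit  d=D]
14: W B0 -> L0 hit  d=D]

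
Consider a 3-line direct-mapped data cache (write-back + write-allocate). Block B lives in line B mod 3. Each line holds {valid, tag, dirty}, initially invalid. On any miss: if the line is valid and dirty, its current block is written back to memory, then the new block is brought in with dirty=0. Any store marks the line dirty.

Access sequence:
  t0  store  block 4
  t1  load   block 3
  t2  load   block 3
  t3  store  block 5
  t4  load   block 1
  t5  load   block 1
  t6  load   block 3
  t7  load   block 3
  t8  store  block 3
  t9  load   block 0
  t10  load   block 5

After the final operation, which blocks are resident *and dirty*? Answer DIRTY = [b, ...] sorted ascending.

0: W B4 -> L1 miss  d=D]
1: R B3 -> L0 miss  d=-]
2: R B3 -> L0 hit  d=-]
3: W B5 -> L2 miss  d=D]
4: R B1 -> L1 miss wb->B4  d=-]
5: R B1 -> L1 hit  d=-]
6: R B3 -> L0 hit  d=-]
7: R B3 -> L0 hit  d=-]
8: W B3 -> L0 hit  d=D]
9: R B0 -> L0 miss wb->B3  d=-]
10: R B5 -> L2 hit  d=D]

DIRTY = [5]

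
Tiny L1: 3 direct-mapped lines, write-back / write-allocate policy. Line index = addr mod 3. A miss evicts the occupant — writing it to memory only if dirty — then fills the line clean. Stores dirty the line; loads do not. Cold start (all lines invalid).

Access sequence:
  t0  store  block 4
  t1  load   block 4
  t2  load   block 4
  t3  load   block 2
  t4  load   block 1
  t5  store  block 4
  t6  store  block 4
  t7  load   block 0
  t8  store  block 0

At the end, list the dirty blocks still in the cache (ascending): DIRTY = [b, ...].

DIRTY = [0, 4]

0: W B4 -> L1 miss  d=D]
1: R B4 -> L1 hit  d=D]
2: R B4 -> L1 hit  d=D]
3: R B2 -> L2 miss  d=-]
4: R B1 -> L1 miss wb->B4  d=-]
5: W B4 -> L1 miss  d=D]
6: W B4 -> L1 hit  d=D]
7: R B0 -> L0 miss  d=-]
8: W B0 -> L0 hit  d=D]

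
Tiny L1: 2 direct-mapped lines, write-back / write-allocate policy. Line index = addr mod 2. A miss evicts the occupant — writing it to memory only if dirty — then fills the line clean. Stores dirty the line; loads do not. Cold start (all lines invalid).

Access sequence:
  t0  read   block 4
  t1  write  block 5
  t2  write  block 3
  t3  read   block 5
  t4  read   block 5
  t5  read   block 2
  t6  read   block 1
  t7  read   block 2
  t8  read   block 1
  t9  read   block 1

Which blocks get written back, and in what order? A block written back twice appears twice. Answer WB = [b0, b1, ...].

WB = [5, 3]

0: R B4 → L0 miss [-]
1: W B5 → L1 miss [D]
2: W B3 → L1 miss wb→B5 [D]
3: R B5 → L1 miss wb→B3 [-]
4: R B5 → L1 hit [-]
5: R B2 → L0 miss [-]
6: R B1 → L1 miss [-]
7: R B2 → L0 hit [-]
8: R B1 → L1 hit [-]
9: R B1 → L1 hit [-]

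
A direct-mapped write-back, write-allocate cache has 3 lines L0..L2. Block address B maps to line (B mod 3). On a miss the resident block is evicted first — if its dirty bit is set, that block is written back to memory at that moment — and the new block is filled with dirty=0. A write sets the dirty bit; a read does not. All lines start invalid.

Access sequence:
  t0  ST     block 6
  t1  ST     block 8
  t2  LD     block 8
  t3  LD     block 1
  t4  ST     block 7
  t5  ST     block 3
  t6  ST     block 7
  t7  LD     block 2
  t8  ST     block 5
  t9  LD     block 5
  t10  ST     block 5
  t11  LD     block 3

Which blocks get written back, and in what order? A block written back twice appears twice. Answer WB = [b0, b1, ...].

WB = [6, 8]

  0 | W B6 → L0 miss [D]
  1 | W B8 → L2 miss [D]
  2 | R B8 → L2 hit [D]
  3 | R B1 → L1 miss [-]
  4 | W B7 → L1 miss [D]
  5 | W B3 → L0 miss wb→B6 [D]
  6 | W B7 → L1 hit [D]
  7 | R B2 → L2 miss wb→B8 [-]
  8 | W B5 → L2 miss [D]
  9 | R B5 → L2 hit [D]
  10 | W B5 → L2 hit [D]
  11 | R B3 → L0 hit [D]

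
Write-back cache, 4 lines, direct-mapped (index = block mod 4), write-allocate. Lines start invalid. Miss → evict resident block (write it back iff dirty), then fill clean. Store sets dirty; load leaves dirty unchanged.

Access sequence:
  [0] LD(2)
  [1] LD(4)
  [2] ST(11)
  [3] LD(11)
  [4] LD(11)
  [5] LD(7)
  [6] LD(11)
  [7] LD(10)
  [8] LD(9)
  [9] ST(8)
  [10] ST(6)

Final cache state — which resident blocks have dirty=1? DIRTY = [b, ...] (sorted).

DIRTY = [6, 8]

  0 | R B2 → L2 miss [-]
  1 | R B4 → L0 miss [-]
  2 | W B11 → L3 miss [D]
  3 | R B11 → L3 hit [D]
  4 | R B11 → L3 hit [D]
  5 | R B7 → L3 miss wb→B11 [-]
  6 | R B11 → L3 miss [-]
  7 | R B10 → L2 miss [-]
  8 | R B9 → L1 miss [-]
  9 | W B8 → L0 miss [D]
  10 | W B6 → L2 miss [D]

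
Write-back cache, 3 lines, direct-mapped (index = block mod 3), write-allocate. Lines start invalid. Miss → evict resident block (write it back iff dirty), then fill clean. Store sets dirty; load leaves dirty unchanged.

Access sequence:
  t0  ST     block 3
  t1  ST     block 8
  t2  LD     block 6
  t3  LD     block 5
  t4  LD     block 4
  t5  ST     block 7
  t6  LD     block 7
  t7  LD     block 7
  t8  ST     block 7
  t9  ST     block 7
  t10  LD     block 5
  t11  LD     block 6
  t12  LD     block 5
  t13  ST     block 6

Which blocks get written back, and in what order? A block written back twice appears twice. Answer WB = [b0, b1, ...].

0: W B3 -> L0 miss  d=D]
1: W B8 -> L2 miss  d=D]
2: R B6 -> L0 miss wb->B3  d=-]
3: R B5 -> L2 miss wb->B8  d=-]
4: R B4 -> L1 miss  d=-]
5: W B7 -> L1 miss  d=D]
6: R B7 -> L1 hit  d=D]
7: R B7 -> L1 hit  d=D]
8: W B7 -> L1 hit  d=D]
9: W B7 -> L1 hit  d=D]
10: R B5 -> L2 hit  d=-]
11: R B6 -> L0 hit  d=-]
12: R B5 -> L2 hit  d=-]
13: W B6 -> L0 hit  d=D]

WB = [3, 8]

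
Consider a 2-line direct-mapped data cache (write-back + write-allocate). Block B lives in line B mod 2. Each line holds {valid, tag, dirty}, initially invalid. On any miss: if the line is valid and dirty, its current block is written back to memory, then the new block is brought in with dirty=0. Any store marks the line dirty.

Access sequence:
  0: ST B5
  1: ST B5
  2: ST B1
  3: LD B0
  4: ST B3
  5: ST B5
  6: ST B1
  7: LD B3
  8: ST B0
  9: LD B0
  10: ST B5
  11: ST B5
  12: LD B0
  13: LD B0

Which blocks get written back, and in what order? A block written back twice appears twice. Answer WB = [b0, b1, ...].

0: W B5 → L1 miss [D]
1: W B5 → L1 hit [D]
2: W B1 → L1 miss wb→B5 [D]
3: R B0 → L0 miss [-]
4: W B3 → L1 miss wb→B1 [D]
5: W B5 → L1 miss wb→B3 [D]
6: W B1 → L1 miss wb→B5 [D]
7: R B3 → L1 miss wb→B1 [-]
8: W B0 → L0 hit [D]
9: R B0 → L0 hit [D]
10: W B5 → L1 miss [D]
11: W B5 → L1 hit [D]
12: R B0 → L0 hit [D]
13: R B0 → L0 hit [D]

WB = [5, 1, 3, 5, 1]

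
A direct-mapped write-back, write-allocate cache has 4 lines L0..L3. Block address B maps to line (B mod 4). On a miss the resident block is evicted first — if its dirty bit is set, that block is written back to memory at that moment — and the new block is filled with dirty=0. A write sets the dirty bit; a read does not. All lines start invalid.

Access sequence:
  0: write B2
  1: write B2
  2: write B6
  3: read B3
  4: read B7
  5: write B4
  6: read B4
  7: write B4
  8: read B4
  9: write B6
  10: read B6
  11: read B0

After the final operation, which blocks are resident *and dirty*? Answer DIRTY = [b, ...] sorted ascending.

DIRTY = [6]

  0 | W B2 → L2 miss [D]
  1 | W B2 → L2 hit [D]
  2 | W B6 → L2 miss wb→B2 [D]
  3 | R B3 → L3 miss [-]
  4 | R B7 → L3 miss [-]
  5 | W B4 → L0 miss [D]
  6 | R B4 → L0 hit [D]
  7 | W B4 → L0 hit [D]
  8 | R B4 → L0 hit [D]
  9 | W B6 → L2 hit [D]
  10 | R B6 → L2 hit [D]
  11 | R B0 → L0 miss wb→B4 [-]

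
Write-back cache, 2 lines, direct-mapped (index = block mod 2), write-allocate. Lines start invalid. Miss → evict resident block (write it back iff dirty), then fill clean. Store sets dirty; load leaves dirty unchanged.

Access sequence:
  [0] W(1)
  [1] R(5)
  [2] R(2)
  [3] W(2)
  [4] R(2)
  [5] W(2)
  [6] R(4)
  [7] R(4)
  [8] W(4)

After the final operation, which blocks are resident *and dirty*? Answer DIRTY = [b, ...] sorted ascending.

0: W B1 → L1 miss [D]
1: R B5 → L1 miss wb→B1 [-]
2: R B2 → L0 miss [-]
3: W B2 → L0 hit [D]
4: R B2 → L0 hit [D]
5: W B2 → L0 hit [D]
6: R B4 → L0 miss wb→B2 [-]
7: R B4 → L0 hit [-]
8: W B4 → L0 hit [D]

DIRTY = [4]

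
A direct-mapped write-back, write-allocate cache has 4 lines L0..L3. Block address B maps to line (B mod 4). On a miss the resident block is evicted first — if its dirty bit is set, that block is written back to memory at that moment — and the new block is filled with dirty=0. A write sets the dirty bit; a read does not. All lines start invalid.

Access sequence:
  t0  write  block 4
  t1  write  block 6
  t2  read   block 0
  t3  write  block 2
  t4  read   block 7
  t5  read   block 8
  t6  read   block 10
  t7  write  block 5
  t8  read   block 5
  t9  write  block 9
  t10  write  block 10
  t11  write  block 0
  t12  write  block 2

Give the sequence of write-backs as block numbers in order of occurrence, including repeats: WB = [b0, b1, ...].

WB = [4, 6, 2, 5, 10]

0: W B4 → L0 miss [D]
1: W B6 → L2 miss [D]
2: R B0 → L0 miss wb→B4 [-]
3: W B2 → L2 miss wb→B6 [D]
4: R B7 → L3 miss [-]
5: R B8 → L0 miss [-]
6: R B10 → L2 miss wb→B2 [-]
7: W B5 → L1 miss [D]
8: R B5 → L1 hit [D]
9: W B9 → L1 miss wb→B5 [D]
10: W B10 → L2 hit [D]
11: W B0 → L0 miss [D]
12: W B2 → L2 miss wb→B10 [D]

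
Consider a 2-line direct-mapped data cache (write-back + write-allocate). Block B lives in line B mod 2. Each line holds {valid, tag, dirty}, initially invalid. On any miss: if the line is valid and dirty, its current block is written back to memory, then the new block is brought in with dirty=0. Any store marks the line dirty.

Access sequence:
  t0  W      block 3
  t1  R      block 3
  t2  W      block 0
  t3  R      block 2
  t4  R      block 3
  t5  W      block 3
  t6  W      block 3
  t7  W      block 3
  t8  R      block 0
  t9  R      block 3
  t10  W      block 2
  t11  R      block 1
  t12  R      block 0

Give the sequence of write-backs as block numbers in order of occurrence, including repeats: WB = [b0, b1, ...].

0: W B3 → L1 miss [D]
1: R B3 → L1 hit [D]
2: W B0 → L0 miss [D]
3: R B2 → L0 miss wb→B0 [-]
4: R B3 → L1 hit [D]
5: W B3 → L1 hit [D]
6: W B3 → L1 hit [D]
7: W B3 → L1 hit [D]
8: R B0 → L0 miss [-]
9: R B3 → L1 hit [D]
10: W B2 → L0 miss [D]
11: R B1 → L1 miss wb→B3 [-]
12: R B0 → L0 miss wb→B2 [-]

WB = [0, 3, 2]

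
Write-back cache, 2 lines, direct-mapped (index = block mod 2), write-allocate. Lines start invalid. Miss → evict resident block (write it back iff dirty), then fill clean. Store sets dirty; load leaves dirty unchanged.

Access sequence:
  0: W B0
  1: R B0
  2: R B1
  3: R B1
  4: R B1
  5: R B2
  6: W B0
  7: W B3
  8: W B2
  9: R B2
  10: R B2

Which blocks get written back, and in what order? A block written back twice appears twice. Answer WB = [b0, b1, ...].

WB = [0, 0]

0: W B0 -> L0 miss  d=D]
1: R B0 -> L0 hit  d=D]
2: R B1 -> L1 miss  d=-]
3: R B1 -> L1 hit  d=-]
4: R B1 -> L1 hit  d=-]
5: R B2 -> L0 miss wb->B0  d=-]
6: W B0 -> L0 miss  d=D]
7: W B3 -> L1 miss  d=D]
8: W B2 -> L0 miss wb->B0  d=D]
9: R B2 -> L0 hit  d=D]
10: R B2 -> L0 hit  d=D]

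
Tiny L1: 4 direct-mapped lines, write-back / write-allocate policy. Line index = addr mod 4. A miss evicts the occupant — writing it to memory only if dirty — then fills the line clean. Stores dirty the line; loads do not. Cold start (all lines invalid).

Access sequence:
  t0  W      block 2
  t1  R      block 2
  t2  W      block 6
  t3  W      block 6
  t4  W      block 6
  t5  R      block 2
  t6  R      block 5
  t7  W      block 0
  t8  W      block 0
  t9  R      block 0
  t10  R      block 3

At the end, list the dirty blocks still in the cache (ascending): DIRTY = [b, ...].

0: W B2 → L2 miss [D]
1: R B2 → L2 hit [D]
2: W B6 → L2 miss wb→B2 [D]
3: W B6 → L2 hit [D]
4: W B6 → L2 hit [D]
5: R B2 → L2 miss wb→B6 [-]
6: R B5 → L1 miss [-]
7: W B0 → L0 miss [D]
8: W B0 → L0 hit [D]
9: R B0 → L0 hit [D]
10: R B3 → L3 miss [-]

DIRTY = [0]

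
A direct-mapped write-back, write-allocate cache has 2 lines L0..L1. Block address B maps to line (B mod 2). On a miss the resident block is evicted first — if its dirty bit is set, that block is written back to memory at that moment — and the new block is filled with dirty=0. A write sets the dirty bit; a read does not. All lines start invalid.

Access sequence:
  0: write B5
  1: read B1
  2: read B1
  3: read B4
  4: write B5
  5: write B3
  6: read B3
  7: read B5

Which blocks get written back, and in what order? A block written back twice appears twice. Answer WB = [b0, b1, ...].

0: W B5 → L1 miss [D]
1: R B1 → L1 miss wb→B5 [-]
2: R B1 → L1 hit [-]
3: R B4 → L0 miss [-]
4: W B5 → L1 miss [D]
5: W B3 → L1 miss wb→B5 [D]
6: R B3 → L1 hit [D]
7: R B5 → L1 miss wb→B3 [-]

WB = [5, 5, 3]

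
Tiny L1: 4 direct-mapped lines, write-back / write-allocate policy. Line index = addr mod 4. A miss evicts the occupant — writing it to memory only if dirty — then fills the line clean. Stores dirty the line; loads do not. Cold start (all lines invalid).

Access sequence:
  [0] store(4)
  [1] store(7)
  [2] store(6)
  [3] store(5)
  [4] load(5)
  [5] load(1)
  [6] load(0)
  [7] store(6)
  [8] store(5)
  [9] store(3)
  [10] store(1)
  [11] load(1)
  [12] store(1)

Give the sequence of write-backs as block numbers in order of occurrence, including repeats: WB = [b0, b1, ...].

WB = [5, 4, 7, 5]

0: W B4 -> L0 miss  d=D]
1: W B7 -> L3 miss  d=D]
2: W B6 -> L2 miss  d=D]
3: W B5 -> L1 miss  d=D]
4: R B5 -> L1 hit  d=D]
5: R B1 -> L1 miss wb->B5  d=-]
6: R B0 -> L0 miss wb->B4  d=-]
7: W B6 -> L2 hit  d=D]
8: W B5 -> L1 miss  d=D]
9: W B3 -> L3 miss wb->B7  d=D]
10: W B1 -> L1 miss wb->B5  d=D]
11: R B1 -> L1 hit  d=D]
12: W B1 -> L1 hit  d=D]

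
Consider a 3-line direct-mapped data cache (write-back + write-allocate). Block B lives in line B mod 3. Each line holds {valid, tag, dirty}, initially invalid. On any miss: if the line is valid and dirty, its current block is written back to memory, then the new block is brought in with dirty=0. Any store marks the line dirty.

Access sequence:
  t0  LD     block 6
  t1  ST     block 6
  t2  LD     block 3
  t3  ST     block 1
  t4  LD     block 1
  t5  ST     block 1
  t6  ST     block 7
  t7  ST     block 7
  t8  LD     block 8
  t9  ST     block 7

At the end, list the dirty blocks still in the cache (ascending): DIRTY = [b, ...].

DIRTY = [7]

  0 | R B6 → L0 miss [-]
  1 | W B6 → L0 hit [D]
  2 | R B3 → L0 miss wb→B6 [-]
  3 | W B1 → L1 miss [D]
  4 | R B1 → L1 hit [D]
  5 | W B1 → L1 hit [D]
  6 | W B7 → L1 miss wb→B1 [D]
  7 | W B7 → L1 hit [D]
  8 | R B8 → L2 miss [-]
  9 | W B7 → L1 hit [D]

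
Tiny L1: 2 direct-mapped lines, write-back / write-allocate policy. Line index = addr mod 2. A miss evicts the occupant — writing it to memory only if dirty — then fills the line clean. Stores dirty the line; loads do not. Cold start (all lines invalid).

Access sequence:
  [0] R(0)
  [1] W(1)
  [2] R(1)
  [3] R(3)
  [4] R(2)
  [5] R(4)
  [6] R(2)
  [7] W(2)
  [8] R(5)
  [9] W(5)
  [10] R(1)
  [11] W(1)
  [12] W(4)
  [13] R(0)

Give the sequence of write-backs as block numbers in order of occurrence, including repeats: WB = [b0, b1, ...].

0: R B0 → L0 miss [-]
1: W B1 → L1 miss [D]
2: R B1 → L1 hit [D]
3: R B3 → L1 miss wb→B1 [-]
4: R B2 → L0 miss [-]
5: R B4 → L0 miss [-]
6: R B2 → L0 miss [-]
7: W B2 → L0 hit [D]
8: R B5 → L1 miss [-]
9: W B5 → L1 hit [D]
10: R B1 → L1 miss wb→B5 [-]
11: W B1 → L1 hit [D]
12: W B4 → L0 miss wb→B2 [D]
13: R B0 → L0 miss wb→B4 [-]

WB = [1, 5, 2, 4]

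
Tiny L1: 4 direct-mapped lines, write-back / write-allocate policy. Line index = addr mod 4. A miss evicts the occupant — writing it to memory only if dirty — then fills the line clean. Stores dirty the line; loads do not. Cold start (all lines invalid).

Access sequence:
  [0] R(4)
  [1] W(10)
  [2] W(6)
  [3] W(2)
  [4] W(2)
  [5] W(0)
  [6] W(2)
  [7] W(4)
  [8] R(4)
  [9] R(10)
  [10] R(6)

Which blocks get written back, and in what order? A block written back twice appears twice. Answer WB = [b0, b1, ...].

WB = [10, 6, 0, 2]

0: R B4 -> L0 miss  d=-]
1: W B10 -> L2 miss  d=D]
2: W B6 -> L2 miss wb->B10  d=D]
3: W B2 -> L2 miss wb->B6  d=D]
4: W B2 -> L2 hit  d=D]
5: W B0 -> L0 miss  d=D]
6: W B2 -> L2 hit  d=D]
7: W B4 -> L0 miss wb->B0  d=D]
8: R B4 -> L0 hit  d=D]
9: R B10 -> L2 miss wb->B2  d=-]
10: R B6 -> L2 miss  d=-]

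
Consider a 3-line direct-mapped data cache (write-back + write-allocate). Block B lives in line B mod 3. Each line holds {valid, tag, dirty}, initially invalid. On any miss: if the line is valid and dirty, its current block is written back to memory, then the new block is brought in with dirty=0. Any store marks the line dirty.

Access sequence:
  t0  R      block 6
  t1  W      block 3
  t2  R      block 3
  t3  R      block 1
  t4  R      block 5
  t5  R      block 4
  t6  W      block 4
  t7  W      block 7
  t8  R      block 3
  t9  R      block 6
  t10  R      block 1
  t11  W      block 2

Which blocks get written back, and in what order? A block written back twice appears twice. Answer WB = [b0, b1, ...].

0: R B6 -> L0 miss  d=-]
1: W B3 -> L0 miss  d=D]
2: R B3 -> L0 hit  d=D]
3: R B1 -> L1 miss  d=-]
4: R B5 -> L2 miss  d=-]
5: R B4 -> L1 miss  d=-]
6: W B4 -> L1 hit  d=D]
7: W B7 -> L1 miss wb->B4  d=D]
8: R B3 -> L0 hit  d=D]
9: R B6 -> L0 miss wb->B3  d=-]
10: R B1 -> L1 miss wb->B7  d=-]
11: W B2 -> L2 miss  d=D]

WB = [4, 3, 7]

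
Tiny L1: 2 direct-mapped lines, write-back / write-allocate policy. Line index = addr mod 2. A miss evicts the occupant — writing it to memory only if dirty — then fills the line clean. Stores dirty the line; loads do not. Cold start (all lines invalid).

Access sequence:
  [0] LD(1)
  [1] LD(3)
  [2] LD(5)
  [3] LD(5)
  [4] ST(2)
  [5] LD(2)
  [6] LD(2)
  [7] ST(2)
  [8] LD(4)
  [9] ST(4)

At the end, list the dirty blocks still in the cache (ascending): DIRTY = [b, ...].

DIRTY = [4]

0: R B1 -> L1 miss  d=-]
1: R B3 -> L1 miss  d=-]
2: R B5 -> L1 miss  d=-]
3: R B5 -> L1 hit  d=-]
4: W B2 -> L0 miss  d=D]
5: R B2 -> L0 hit  d=D]
6: R B2 -> L0 hit  d=D]
7: W B2 -> L0 hit  d=D]
8: R B4 -> L0 miss wb->B2  d=-]
9: W B4 -> L0 hit  d=D]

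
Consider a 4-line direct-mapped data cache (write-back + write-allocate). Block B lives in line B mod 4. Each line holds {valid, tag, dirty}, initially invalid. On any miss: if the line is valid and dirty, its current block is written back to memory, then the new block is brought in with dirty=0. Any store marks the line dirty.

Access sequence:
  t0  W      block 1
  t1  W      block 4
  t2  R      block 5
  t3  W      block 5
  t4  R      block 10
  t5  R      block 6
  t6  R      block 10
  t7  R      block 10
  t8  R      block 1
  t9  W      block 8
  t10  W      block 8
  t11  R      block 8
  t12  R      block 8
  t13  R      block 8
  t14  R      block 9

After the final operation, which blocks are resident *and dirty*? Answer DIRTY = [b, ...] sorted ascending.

0: W B1 → L1 miss [D]
1: W B4 → L0 miss [D]
2: R B5 → L1 miss wb→B1 [-]
3: W B5 → L1 hit [D]
4: R B10 → L2 miss [-]
5: R B6 → L2 miss [-]
6: R B10 → L2 miss [-]
7: R B10 → L2 hit [-]
8: R B1 → L1 miss wb→B5 [-]
9: W B8 → L0 miss wb→B4 [D]
10: W B8 → L0 hit [D]
11: R B8 → L0 hit [D]
12: R B8 → L0 hit [D]
13: R B8 → L0 hit [D]
14: R B9 → L1 miss [-]

DIRTY = [8]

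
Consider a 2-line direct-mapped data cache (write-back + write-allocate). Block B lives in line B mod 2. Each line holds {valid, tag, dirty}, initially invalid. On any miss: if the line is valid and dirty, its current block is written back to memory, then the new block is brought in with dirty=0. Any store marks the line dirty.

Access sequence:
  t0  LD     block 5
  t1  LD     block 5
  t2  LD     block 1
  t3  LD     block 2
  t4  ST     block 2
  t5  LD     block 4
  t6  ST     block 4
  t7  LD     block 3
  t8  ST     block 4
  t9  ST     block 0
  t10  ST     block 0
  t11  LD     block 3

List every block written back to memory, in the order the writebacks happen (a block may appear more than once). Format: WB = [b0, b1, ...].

WB = [2, 4]

0: R B5 → L1 miss [-]
1: R B5 → L1 hit [-]
2: R B1 → L1 miss [-]
3: R B2 → L0 miss [-]
4: W B2 → L0 hit [D]
5: R B4 → L0 miss wb→B2 [-]
6: W B4 → L0 hit [D]
7: R B3 → L1 miss [-]
8: W B4 → L0 hit [D]
9: W B0 → L0 miss wb→B4 [D]
10: W B0 → L0 hit [D]
11: R B3 → L1 hit [-]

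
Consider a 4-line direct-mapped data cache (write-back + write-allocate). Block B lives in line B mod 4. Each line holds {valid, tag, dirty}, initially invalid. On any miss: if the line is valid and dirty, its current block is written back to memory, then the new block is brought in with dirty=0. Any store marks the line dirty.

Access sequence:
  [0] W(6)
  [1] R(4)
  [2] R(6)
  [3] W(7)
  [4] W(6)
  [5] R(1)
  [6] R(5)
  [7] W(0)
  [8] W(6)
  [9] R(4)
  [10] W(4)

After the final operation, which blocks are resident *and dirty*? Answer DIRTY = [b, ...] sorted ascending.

DIRTY = [4, 6, 7]

  0 | W B6 → L2 miss [D]
  1 | R B4 → L0 miss [-]
  2 | R B6 → L2 hit [D]
  3 | W B7 → L3 miss [D]
  4 | W B6 → L2 hit [D]
  5 | R B1 → L1 miss [-]
  6 | R B5 → L1 miss [-]
  7 | W B0 → L0 miss [D]
  8 | W B6 → L2 hit [D]
  9 | R B4 → L0 miss wb→B0 [-]
  10 | W B4 → L0 hit [D]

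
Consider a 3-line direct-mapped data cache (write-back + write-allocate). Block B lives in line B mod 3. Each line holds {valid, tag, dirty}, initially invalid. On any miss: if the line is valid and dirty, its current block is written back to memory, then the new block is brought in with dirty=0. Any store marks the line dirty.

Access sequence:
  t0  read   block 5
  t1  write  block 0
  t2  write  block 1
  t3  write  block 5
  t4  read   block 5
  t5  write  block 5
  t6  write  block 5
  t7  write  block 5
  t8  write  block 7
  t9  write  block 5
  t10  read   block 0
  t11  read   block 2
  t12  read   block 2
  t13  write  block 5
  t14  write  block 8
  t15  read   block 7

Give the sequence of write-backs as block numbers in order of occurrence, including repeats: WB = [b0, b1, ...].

0: R B5 -> L2 miss  d=-]
1: W B0 -> L0 miss  d=D]
2: W B1 -> L1 miss  d=D]
3: W B5 -> L2 hit  d=D]
4: R B5 -> L2 hit  d=D]
5: W B5 -> L2 hit  d=D]
6: W B5 -> L2 hit  d=D]
7: W B5 -> L2 hit  d=D]
8: W B7 -> L1 miss wb->B1  d=D]
9: W B5 -> L2 hit  d=D]
10: R B0 -> L0 hit  d=D]
11: R B2 -> L2 miss wb->B5  d=-]
12: R B2 -> L2 hit  d=-]
13: W B5 -> L2 miss  d=D]
14: W B8 -> L2 miss wb->B5  d=D]
15: R B7 -> L1 hit  d=D]

WB = [1, 5, 5]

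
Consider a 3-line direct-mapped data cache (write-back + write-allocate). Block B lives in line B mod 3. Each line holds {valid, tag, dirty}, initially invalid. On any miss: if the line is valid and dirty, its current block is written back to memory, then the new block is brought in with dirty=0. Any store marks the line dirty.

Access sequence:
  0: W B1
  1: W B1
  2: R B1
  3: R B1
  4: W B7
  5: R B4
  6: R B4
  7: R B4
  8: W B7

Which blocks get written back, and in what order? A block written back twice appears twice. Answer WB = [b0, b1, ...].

WB = [1, 7]

0: W B1 → L1 miss [D]
1: W B1 → L1 hit [D]
2: R B1 → L1 hit [D]
3: R B1 → L1 hit [D]
4: W B7 → L1 miss wb→B1 [D]
5: R B4 → L1 miss wb→B7 [-]
6: R B4 → L1 hit [-]
7: R B4 → L1 hit [-]
8: W B7 → L1 miss [D]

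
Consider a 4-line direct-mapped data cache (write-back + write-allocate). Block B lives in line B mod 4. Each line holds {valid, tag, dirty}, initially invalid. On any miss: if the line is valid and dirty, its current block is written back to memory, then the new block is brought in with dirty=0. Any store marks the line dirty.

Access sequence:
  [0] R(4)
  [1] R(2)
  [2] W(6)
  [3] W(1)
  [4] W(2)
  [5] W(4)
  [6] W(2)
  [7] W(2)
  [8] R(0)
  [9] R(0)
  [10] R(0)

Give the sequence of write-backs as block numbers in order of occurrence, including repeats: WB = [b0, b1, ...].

WB = [6, 4]

  0 | R B4 → L0 miss [-]
  1 | R B2 → L2 miss [-]
  2 | W B6 → L2 miss [D]
  3 | W B1 → L1 miss [D]
  4 | W B2 → L2 miss wb→B6 [D]
  5 | W B4 → L0 hit [D]
  6 | W B2 → L2 hit [D]
  7 | W B2 → L2 hit [D]
  8 | R B0 → L0 miss wb→B4 [-]
  9 | R B0 → L0 hit [-]
  10 | R B0 → L0 hit [-]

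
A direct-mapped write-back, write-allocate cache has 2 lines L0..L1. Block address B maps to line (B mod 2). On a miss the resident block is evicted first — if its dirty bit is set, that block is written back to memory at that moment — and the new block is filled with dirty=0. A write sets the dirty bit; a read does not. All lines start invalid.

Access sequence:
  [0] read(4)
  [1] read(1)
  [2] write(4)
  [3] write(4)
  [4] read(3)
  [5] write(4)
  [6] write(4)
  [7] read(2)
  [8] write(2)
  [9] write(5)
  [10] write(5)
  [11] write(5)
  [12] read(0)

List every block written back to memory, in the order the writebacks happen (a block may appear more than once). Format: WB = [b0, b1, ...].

WB = [4, 2]

0: R B4 -> L0 miss  d=-]
1: R B1 -> L1 miss  d=-]
2: W B4 -> L0 hit  d=D]
3: W B4 -> L0 hit  d=D]
4: R B3 -> L1 miss  d=-]
5: W B4 -> L0 hit  d=D]
6: W B4 -> L0 hit  d=D]
7: R B2 -> L0 miss wb->B4  d=-]
8: W B2 -> L0 hit  d=D]
9: W B5 -> L1 miss  d=D]
10: W B5 -> L1 hit  d=D]
11: W B5 -> L1 hit  d=D]
12: R B0 -> L0 miss wb->B2  d=-]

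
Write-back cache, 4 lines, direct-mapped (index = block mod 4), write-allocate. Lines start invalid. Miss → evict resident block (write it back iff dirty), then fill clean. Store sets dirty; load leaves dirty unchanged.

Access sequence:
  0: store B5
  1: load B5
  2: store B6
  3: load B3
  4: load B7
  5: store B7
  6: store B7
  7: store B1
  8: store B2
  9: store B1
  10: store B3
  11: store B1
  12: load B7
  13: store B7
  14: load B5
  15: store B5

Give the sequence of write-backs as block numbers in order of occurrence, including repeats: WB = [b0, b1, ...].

0: W B5 -> L1 miss  d=D]
1: R B5 -> L1 hit  d=D]
2: W B6 -> L2 miss  d=D]
3: R B3 -> L3 miss  d=-]
4: R B7 -> L3 miss  d=-]
5: W B7 -> L3 hit  d=D]
6: W B7 -> L3 hit  d=D]
7: W B1 -> L1 miss wb->B5  d=D]
8: W B2 -> L2 miss wb->B6  d=D]
9: W B1 -> L1 hit  d=D]
10: W B3 -> L3 miss wb->B7  d=D]
11: W B1 -> L1 hit  d=D]
12: R B7 -> L3 miss wb->B3  d=-]
13: W B7 -> L3 hit  d=D]
14: R B5 -> L1 miss wb->B1  d=-]
15: W B5 -> L1 hit  d=D]

WB = [5, 6, 7, 3, 1]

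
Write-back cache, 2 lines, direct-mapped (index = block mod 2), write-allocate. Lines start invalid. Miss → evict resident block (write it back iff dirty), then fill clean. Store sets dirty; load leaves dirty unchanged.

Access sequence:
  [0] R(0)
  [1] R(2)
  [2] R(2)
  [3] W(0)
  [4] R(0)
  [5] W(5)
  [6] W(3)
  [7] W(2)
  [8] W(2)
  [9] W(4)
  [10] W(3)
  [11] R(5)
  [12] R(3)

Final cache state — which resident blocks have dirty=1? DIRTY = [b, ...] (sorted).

DIRTY = [4]

0: R B0 -> L0 miss  d=-]
1: R B2 -> L0 miss  d=-]
2: R B2 -> L0 hit  d=-]
3: W B0 -> L0 miss  d=D]
4: R B0 -> L0 hit  d=D]
5: W B5 -> L1 miss  d=D]
6: W B3 -> L1 miss wb->B5  d=D]
7: W B2 -> L0 miss wb->B0  d=D]
8: W B2 -> L0 hit  d=D]
9: W B4 -> L0 miss wb->B2  d=D]
10: W B3 -> L1 hit  d=D]
11: R B5 -> L1 miss wb->B3  d=-]
12: R B3 -> L1 miss  d=-]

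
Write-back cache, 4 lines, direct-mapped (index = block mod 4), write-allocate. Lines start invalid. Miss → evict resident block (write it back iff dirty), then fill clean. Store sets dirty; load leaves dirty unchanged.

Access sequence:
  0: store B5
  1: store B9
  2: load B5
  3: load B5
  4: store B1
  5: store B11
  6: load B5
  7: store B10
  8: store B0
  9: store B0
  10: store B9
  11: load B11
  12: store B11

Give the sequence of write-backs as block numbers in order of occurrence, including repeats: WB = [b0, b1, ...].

WB = [5, 9, 1]

0: W B5 → L1 miss [D]
1: W B9 → L1 miss wb→B5 [D]
2: R B5 → L1 miss wb→B9 [-]
3: R B5 → L1 hit [-]
4: W B1 → L1 miss [D]
5: W B11 → L3 miss [D]
6: R B5 → L1 miss wb→B1 [-]
7: W B10 → L2 miss [D]
8: W B0 → L0 miss [D]
9: W B0 → L0 hit [D]
10: W B9 → L1 miss [D]
11: R B11 → L3 hit [D]
12: W B11 → L3 hit [D]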